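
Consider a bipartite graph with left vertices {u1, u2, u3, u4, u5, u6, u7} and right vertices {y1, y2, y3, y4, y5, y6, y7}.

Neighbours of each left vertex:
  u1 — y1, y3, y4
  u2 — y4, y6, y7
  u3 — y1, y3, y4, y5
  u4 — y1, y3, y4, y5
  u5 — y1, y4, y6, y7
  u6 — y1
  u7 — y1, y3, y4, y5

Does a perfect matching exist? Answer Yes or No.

No

The set {u1, u3, u4, u6, u7} has only 4 neighbours ({y1, y3, y4, y5}), so by Hall's theorem at most 6 of the 7 left vertices can be matched.
Hence no matching covers every left vertex.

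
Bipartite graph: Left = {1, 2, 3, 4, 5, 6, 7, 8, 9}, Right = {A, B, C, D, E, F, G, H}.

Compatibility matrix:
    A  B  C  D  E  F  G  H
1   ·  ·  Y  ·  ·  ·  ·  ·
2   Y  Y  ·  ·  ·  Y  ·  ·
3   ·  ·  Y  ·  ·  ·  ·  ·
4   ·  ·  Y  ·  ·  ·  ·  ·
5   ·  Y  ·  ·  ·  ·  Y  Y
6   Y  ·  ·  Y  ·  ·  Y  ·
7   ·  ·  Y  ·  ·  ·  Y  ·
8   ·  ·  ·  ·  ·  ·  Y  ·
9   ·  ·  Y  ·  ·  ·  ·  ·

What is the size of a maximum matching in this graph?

5

For example, pair 1–C, 2–F, 5–B, 6–D, 7–G.
The set {1, 3, 4, 7, 8, 9} has only 2 neighbours ({C, G}), so by Hall's theorem at most 5 of the 9 left vertices can be matched.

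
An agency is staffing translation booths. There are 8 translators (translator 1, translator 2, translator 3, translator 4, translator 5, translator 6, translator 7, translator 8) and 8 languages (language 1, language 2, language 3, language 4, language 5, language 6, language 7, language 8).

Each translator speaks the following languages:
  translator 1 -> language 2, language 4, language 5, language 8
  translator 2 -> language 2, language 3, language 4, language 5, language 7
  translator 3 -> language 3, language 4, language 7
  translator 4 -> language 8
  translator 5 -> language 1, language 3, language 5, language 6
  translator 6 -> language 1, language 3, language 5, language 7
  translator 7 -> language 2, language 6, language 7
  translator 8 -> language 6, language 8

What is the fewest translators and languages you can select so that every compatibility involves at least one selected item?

8

A maximum matching has 8 edges (e.g. translator 1–language 5, translator 2–language 3, translator 3–language 4, translator 4–language 8, translator 5–language 1, translator 6–language 7, translator 7–language 2, translator 8–language 6).
By König's theorem the minimum vertex cover has the same size. One such cover is {translator 1, translator 2, translator 3, translator 4, translator 5, translator 6, translator 7, translator 8}.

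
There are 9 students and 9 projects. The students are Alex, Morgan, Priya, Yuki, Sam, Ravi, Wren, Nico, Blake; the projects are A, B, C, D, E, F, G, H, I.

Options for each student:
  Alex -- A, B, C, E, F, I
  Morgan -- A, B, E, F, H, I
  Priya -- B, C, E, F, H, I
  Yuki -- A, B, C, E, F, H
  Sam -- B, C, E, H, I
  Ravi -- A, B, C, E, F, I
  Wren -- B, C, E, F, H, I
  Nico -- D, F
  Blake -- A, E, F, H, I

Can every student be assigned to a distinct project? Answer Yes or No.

No

The set {Alex, Morgan, Priya, Yuki, Sam, Ravi, Wren, Blake} has only 7 neighbours ({A, B, C, E, F, H, I}), so by Hall's theorem at most 8 of the 9 students can be matched.
Hence no matching covers every student.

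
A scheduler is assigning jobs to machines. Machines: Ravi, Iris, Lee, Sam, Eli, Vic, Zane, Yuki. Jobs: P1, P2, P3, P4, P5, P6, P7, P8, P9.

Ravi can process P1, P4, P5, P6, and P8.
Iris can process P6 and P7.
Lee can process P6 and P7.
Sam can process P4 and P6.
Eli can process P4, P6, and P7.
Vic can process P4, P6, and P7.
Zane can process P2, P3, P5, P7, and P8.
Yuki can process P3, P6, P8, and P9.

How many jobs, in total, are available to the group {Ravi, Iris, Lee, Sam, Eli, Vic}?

6

The union of neighbours of {Ravi, Iris, Lee, Sam, Eli, Vic} is {P1, P4, P5, P6, P7, P8}, which has 6 elements.
Since |N(S)| = 6 ≥ |S| = 6, Hall's condition holds for this subset.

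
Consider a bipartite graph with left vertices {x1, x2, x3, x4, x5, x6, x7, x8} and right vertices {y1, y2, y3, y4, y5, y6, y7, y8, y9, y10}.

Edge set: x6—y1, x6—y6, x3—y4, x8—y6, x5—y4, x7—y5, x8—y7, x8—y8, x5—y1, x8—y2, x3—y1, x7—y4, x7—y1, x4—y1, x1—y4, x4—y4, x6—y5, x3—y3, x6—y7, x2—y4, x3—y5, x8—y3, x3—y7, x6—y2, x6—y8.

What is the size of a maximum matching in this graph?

6

One maximum matching: x1-y4, x3-y3, x4-y1, x6-y6, x7-y5, x8-y7.
The set {x1, x2, x4, x5} has only 2 neighbours ({y1, y4}), so by Hall's theorem at most 6 of the 8 left vertices can be matched.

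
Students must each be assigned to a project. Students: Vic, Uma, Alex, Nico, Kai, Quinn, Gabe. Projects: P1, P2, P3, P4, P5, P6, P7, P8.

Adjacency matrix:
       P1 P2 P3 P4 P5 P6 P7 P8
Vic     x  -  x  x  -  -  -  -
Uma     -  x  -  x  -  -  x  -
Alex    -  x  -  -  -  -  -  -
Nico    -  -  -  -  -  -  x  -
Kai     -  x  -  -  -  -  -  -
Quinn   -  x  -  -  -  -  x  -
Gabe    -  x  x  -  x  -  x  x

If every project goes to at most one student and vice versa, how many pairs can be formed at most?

5

For example, pair Vic-P1, Uma-P4, Alex-P2, Nico-P7, Gabe-P3.
The set {Alex, Nico, Kai, Quinn} has only 2 neighbours ({P2, P7}), so by Hall's theorem at most 5 of the 7 students can be matched.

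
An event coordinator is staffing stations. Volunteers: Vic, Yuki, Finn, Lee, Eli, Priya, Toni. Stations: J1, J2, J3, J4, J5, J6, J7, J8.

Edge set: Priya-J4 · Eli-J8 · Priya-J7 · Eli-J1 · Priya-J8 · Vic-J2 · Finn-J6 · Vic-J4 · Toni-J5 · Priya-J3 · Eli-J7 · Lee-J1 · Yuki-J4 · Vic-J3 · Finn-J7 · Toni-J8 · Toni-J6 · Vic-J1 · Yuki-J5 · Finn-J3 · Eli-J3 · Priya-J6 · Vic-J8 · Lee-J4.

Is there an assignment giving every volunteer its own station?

Yes

A valid assignment of size 7: Vic–J2, Yuki–J5, Finn–J3, Lee–J1, Eli–J8, Priya–J7, Toni–J6.
All 7 volunteers are covered.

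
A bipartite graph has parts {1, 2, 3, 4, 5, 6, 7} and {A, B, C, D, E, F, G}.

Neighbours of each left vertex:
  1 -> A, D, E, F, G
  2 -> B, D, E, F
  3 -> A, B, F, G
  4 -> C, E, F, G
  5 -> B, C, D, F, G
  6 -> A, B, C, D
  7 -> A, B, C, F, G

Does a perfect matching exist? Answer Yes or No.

One maximum matching: 1-A, 2-D, 3-F, 4-E, 5-B, 6-C, 7-G.
All 7 left vertices are covered.

Yes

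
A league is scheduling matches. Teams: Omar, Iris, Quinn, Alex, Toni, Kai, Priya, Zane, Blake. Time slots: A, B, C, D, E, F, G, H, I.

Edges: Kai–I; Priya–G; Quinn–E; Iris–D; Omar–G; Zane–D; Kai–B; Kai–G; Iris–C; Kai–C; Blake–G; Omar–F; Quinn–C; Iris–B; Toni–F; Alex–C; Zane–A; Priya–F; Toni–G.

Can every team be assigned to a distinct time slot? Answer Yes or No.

No

The set {Omar, Toni, Priya, Blake} has only 2 neighbours ({F, G}), so by Hall's theorem at most 7 of the 9 teams can be matched.
Hence no matching covers every team.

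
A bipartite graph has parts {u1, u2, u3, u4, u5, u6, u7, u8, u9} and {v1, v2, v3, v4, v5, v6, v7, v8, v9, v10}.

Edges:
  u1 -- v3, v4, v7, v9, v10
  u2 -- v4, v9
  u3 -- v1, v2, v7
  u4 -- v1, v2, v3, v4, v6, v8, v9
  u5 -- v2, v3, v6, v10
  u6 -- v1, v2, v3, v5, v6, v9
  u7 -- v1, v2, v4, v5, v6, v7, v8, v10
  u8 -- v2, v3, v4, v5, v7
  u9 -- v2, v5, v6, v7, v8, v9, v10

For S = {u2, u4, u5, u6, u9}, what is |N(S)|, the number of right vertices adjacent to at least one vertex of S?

The union of neighbours of {u2, u4, u5, u6, u9} is {v1, v2, v3, v4, v5, v6, v7, v8, v9, v10}, which has 10 elements.
Since |N(S)| = 10 ≥ |S| = 5, Hall's condition holds for this subset.

10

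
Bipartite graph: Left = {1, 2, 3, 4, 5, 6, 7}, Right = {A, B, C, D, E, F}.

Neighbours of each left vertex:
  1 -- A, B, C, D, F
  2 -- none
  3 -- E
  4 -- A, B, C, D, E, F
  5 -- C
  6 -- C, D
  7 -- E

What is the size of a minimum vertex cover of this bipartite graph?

A maximum matching has 5 edges (e.g. 1–B, 3–E, 4–A, 5–C, 6–D).
By König's theorem the minimum vertex cover has the same size. One such cover is {1, 4, 5, 6, E}.

5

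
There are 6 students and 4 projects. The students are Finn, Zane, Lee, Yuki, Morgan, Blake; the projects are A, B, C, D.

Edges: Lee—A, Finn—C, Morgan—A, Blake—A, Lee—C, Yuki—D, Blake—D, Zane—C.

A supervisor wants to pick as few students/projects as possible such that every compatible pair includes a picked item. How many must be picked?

{A, C, D} is a vertex cover of size 3: every edge has an endpoint in this set.
No smaller cover exists because Finn–C, Lee–A, Yuki–D is a matching of size 3, and a cover must include an endpoint of each of these disjoint edges (König's theorem).

3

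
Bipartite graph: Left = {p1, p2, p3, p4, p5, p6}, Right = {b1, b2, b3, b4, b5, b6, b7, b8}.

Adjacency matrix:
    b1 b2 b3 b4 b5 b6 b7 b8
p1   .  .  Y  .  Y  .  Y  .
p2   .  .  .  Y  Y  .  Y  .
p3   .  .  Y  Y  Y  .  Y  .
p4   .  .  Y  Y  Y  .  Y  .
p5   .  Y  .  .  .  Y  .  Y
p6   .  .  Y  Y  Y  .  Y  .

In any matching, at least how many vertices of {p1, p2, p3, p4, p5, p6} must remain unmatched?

1

A valid assignment of size 5: p1→b5, p2→b4, p3→b7, p4→b3, p5→b8.
The set {p1, p2, p3, p4, p6} has only 4 neighbours ({b3, b4, b5, b7}), so by Hall's theorem at most 5 of the 6 left vertices can be matched.
That matches 5 of the 6, leaving 1 unmatched; no matching can do better.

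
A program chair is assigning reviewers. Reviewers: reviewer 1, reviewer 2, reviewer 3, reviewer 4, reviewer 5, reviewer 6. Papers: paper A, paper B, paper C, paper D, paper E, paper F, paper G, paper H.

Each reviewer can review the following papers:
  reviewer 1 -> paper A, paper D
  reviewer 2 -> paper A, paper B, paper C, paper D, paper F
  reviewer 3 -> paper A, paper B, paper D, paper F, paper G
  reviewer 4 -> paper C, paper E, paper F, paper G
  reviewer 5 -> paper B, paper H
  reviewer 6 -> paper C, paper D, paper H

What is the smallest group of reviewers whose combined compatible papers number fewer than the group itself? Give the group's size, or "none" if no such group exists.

none

A matching saturating every reviewer exists, for instance reviewer 1→paper A, reviewer 2→paper C, reviewer 3→paper G, reviewer 4→paper E, reviewer 5→paper B, reviewer 6→paper D.
By Hall's marriage theorem, this means |N(S)| ≥ |S| for every subset S, so no violating subset exists.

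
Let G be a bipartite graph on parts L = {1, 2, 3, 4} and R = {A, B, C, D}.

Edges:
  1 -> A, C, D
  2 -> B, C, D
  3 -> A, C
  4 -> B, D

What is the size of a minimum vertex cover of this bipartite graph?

4

A maximum matching has 4 edges (e.g. 1–D, 2–C, 3–A, 4–B).
By König's theorem the minimum vertex cover has the same size. One such cover is {1, 2, 3, 4}.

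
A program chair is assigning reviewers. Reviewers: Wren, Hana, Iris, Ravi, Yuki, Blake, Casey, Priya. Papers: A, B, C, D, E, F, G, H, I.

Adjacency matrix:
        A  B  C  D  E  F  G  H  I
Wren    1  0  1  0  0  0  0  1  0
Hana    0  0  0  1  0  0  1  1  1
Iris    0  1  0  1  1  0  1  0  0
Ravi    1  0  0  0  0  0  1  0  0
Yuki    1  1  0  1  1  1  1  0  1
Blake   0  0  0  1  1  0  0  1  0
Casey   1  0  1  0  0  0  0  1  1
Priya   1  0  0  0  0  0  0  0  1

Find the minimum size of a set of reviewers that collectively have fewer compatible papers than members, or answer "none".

A matching saturating every reviewer exists, for instance Wren→H, Hana→D, Iris→B, Ravi→A, Yuki→G, Blake→E, Casey→C, Priya→I.
By Hall's marriage theorem, this means |N(S)| ≥ |S| for every subset S, so no violating subset exists.

none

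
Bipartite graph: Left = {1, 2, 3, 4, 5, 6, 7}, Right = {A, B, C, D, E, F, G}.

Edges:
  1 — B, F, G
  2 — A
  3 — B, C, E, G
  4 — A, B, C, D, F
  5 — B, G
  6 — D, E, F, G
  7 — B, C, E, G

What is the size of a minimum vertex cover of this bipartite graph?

7

{1, 2, 3, 4, 5, 6, 7} is a vertex cover of size 7: every edge has an endpoint in this set.
No smaller cover exists because 1–F, 2–A, 3–E, 4–C, 5–G, 6–D, 7–B is a matching of size 7, and a cover must include an endpoint of each of these disjoint edges (König's theorem).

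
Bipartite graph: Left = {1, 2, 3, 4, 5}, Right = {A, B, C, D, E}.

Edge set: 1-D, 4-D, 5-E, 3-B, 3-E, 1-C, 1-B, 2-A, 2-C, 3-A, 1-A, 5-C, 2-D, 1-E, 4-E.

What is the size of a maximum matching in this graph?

5

A valid assignment of size 5: 1–A, 2–C, 3–B, 4–D, 5–E.
All 5 left vertices are matched, so no larger matching exists.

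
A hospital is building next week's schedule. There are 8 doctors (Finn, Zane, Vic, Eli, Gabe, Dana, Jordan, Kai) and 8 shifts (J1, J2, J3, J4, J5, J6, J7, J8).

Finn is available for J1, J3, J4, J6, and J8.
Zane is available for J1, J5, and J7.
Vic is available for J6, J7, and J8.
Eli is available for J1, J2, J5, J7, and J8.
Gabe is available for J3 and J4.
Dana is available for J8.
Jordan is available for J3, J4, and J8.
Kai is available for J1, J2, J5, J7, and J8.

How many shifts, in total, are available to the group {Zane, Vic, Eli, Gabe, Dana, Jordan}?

The union of neighbours of {Zane, Vic, Eli, Gabe, Dana, Jordan} is {J1, J2, J3, J4, J5, J6, J7, J8}, which has 8 elements.
Since |N(S)| = 8 ≥ |S| = 6, Hall's condition holds for this subset.

8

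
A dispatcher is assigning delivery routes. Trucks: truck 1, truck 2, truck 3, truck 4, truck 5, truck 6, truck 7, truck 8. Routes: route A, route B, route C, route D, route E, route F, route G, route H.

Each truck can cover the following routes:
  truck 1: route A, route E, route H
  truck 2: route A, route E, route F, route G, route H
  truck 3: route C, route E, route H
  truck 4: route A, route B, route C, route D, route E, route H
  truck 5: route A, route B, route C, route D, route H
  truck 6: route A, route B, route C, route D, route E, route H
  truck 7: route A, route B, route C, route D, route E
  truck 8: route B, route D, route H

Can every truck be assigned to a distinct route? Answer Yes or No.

No

The set {truck 1, truck 3, truck 4, truck 5, truck 6, truck 7, truck 8} has only 6 neighbours ({route A, route B, route C, route D, route E, route H}), so by Hall's theorem at most 7 of the 8 trucks can be matched.
Hence no matching covers every truck.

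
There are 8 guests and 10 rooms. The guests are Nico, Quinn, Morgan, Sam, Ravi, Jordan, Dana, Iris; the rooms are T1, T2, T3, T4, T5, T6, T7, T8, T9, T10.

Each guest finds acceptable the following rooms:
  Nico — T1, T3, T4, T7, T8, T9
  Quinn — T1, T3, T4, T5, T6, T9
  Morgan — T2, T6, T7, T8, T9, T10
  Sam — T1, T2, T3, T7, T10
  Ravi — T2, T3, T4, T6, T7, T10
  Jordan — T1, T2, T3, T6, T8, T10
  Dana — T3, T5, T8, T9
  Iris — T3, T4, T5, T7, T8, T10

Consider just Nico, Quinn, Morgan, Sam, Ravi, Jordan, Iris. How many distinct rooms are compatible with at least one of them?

10

The union of neighbours of {Nico, Quinn, Morgan, Sam, Ravi, Jordan, Iris} is {T1, T2, T3, T4, T5, T6, T7, T8, T9, T10}, which has 10 elements.
Since |N(S)| = 10 ≥ |S| = 7, Hall's condition holds for this subset.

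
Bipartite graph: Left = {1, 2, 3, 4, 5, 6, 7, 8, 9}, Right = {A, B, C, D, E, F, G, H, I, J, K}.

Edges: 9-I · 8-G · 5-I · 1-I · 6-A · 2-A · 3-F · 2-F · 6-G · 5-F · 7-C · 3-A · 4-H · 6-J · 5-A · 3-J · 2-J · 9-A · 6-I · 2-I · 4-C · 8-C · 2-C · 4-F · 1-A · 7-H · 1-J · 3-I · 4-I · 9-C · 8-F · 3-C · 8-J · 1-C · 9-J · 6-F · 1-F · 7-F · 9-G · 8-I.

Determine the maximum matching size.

7

One maximum matching: 1-J, 2-A, 3-C, 4-H, 5-I, 6-G, 7-F.
The set {1, 2, 3, 4, 5, 6, 7, 8, 9} has only 7 neighbours ({A, C, F, G, H, I, J}), so by Hall's theorem at most 7 of the 9 left vertices can be matched.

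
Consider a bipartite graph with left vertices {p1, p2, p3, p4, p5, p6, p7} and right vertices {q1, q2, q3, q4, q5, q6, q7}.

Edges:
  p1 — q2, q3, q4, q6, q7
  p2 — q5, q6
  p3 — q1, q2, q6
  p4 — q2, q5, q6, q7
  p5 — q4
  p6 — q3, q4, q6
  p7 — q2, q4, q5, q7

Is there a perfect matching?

Yes

A valid assignment of size 7: p1–q6, p2–q5, p3–q1, p4–q7, p5–q4, p6–q3, p7–q2.
Every left vertex is matched, so this is a perfect matching.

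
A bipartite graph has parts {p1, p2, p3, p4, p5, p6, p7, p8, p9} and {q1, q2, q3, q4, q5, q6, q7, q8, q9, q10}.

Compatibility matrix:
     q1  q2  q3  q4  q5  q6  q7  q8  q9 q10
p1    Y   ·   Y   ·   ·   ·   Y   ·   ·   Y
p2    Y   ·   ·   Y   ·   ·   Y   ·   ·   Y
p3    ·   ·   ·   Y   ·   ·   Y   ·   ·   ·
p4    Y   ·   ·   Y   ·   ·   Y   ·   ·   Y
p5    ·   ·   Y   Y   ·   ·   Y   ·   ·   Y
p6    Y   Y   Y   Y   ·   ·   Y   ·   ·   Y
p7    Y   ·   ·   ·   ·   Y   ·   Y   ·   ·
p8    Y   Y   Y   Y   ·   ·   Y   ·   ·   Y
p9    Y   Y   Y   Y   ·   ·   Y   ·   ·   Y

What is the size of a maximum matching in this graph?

7

A valid assignment of size 7: p1→q3, p2→q1, p3→q7, p4→q10, p5→q4, p6→q2, p7→q6.
The set {p1, p2, p3, p4, p5, p6, p8, p9} has only 6 neighbours ({q1, q10, q2, q3, q4, q7}), so by Hall's theorem at most 7 of the 9 left vertices can be matched.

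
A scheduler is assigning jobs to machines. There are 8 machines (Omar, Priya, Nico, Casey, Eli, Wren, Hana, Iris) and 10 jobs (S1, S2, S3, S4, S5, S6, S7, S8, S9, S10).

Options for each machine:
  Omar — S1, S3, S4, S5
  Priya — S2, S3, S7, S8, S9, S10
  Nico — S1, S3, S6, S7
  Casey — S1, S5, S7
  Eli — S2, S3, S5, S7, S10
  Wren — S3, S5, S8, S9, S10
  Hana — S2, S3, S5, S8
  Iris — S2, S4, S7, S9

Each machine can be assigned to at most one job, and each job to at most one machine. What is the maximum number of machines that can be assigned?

One maximum matching: Omar-S4, Priya-S3, Nico-S6, Casey-S1, Eli-S7, Wren-S9, Hana-S8, Iris-S2.
This saturates every machine, so 8 is the maximum.

8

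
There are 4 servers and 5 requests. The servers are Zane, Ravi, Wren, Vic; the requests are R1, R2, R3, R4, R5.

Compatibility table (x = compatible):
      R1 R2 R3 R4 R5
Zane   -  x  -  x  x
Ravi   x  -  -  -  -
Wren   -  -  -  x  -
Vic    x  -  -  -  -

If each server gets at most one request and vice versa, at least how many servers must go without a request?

1

A valid assignment of size 3: Zane-R5, Ravi-R1, Wren-R4.
The set {Ravi, Vic} has only 1 neighbour ({R1}), so by Hall's theorem at most 3 of the 4 servers can be matched.
That matches 3 of the 4, leaving 1 unmatched; no matching can do better.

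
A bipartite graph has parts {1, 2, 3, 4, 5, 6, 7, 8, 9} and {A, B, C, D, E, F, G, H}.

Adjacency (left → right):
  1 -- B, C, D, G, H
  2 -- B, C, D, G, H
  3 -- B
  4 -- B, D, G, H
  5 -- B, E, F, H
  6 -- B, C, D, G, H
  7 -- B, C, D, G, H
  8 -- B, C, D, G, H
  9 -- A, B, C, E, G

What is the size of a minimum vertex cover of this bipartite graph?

7

A maximum matching has 7 edges (e.g. 1–C, 2–H, 3–B, 4–D, 5–E, 6–G, 9–A).
By König's theorem the minimum vertex cover has the same size. One such cover is {5, 9, B, C, D, G, H}.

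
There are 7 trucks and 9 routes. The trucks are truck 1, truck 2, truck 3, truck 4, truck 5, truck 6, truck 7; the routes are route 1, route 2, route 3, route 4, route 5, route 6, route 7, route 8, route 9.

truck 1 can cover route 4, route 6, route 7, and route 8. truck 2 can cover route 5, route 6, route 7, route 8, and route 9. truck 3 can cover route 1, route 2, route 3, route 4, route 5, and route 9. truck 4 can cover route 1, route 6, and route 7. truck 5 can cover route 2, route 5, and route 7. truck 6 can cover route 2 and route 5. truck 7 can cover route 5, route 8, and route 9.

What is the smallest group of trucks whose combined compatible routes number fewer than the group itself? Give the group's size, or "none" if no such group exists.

none

A matching saturating every truck exists, for instance truck 1→route 4, truck 2→route 8, truck 3→route 3, truck 4→route 6, truck 5→route 7, truck 6→route 2, truck 7→route 9.
By Hall's marriage theorem, this means |N(S)| ≥ |S| for every subset S, so no violating subset exists.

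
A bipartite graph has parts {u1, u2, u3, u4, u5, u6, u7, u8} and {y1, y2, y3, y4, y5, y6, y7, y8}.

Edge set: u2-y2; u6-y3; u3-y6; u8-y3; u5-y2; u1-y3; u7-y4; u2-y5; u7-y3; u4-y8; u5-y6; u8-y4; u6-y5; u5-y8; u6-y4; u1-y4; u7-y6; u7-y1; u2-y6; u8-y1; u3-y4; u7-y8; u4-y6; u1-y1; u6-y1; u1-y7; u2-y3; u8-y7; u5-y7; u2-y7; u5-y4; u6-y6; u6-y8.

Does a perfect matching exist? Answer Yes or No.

Yes

A valid assignment of size 8: u1–y7, u2–y5, u3–y4, u4–y8, u5–y2, u6–y6, u7–y1, u8–y3.
Every left vertex is matched, so this is a perfect matching.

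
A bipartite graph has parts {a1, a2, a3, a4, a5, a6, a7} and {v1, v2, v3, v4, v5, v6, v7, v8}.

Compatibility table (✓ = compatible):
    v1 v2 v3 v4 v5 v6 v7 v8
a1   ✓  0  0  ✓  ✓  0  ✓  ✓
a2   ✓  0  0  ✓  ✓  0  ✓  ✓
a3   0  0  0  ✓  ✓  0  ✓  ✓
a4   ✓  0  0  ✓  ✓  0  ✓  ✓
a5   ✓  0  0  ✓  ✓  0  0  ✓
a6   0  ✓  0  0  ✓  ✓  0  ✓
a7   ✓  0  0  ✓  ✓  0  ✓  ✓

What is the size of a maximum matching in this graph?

6

A valid assignment of size 6: a1→v8, a2→v4, a3→v7, a4→v5, a5→v1, a6→v2.
The set {a1, a2, a3, a4, a5, a7} has only 5 neighbours ({v1, v4, v5, v7, v8}), so by Hall's theorem at most 6 of the 7 left vertices can be matched.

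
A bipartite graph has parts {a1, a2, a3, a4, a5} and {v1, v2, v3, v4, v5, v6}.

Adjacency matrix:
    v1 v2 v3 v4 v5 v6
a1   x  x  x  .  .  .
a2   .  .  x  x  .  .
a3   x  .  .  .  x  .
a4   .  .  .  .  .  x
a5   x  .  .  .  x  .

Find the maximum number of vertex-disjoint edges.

A valid assignment of size 5: a1→v2, a2→v4, a3→v5, a4→v6, a5→v1.
This saturates every left vertex, so 5 is the maximum.

5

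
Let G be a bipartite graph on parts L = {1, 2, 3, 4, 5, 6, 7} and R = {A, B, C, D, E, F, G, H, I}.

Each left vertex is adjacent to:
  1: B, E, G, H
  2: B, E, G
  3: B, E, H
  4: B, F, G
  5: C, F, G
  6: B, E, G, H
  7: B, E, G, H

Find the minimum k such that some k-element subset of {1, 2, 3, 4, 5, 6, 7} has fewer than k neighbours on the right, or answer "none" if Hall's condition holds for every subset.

5

Take S = {1, 2, 3, 6, 7}. Its neighbourhood is {B, E, G, H}, so |N(S)| = 4 < |S| = 5.
Every subset of size less than 5 has at least as many neighbours as members, so 5 is the minimum.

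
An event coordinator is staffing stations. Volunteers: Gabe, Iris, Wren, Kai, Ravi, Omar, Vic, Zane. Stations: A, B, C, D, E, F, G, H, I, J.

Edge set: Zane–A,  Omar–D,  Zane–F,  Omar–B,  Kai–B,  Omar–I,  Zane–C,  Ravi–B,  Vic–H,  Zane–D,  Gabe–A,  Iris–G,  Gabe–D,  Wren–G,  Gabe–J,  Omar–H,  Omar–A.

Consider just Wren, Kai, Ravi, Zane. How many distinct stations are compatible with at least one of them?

The union of neighbours of {Wren, Kai, Ravi, Zane} is {A, B, C, D, F, G}, which has 6 elements.
Since |N(S)| = 6 ≥ |S| = 4, Hall's condition holds for this subset.

6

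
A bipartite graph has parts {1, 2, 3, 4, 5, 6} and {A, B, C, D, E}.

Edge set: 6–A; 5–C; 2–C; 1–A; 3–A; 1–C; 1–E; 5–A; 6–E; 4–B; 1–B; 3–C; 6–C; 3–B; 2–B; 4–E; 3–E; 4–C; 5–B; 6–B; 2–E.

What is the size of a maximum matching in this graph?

4

One maximum matching: 1–A, 2–C, 3–E, 4–B.
The set {1, 2, 3, 4, 5, 6} has only 4 neighbours ({A, B, C, E}), so by Hall's theorem at most 4 of the 6 left vertices can be matched.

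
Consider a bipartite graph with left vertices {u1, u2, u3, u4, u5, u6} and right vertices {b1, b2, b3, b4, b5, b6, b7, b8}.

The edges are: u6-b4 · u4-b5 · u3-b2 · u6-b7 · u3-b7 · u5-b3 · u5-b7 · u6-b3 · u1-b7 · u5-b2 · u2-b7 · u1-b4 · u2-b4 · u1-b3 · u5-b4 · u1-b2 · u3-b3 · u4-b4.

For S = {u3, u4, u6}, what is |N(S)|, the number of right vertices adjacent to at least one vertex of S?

5

The union of neighbours of {u3, u4, u6} is {b2, b3, b4, b5, b7}, which has 5 elements.
Since |N(S)| = 5 ≥ |S| = 3, Hall's condition holds for this subset.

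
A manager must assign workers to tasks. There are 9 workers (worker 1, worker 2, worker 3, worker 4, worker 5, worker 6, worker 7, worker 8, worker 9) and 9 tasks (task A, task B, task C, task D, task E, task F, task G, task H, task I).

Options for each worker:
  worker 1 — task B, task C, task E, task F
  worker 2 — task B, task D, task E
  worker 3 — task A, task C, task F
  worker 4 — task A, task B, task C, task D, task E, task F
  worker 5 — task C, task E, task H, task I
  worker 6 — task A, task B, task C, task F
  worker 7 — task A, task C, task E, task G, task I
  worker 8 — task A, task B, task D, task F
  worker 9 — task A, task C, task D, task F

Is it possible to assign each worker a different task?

The set {worker 1, worker 2, worker 3, worker 4, worker 6, worker 8, worker 9} has only 6 neighbours ({task A, task B, task C, task D, task E, task F}), so by Hall's theorem at most 8 of the 9 workers can be matched.
Hence no matching covers every worker.

No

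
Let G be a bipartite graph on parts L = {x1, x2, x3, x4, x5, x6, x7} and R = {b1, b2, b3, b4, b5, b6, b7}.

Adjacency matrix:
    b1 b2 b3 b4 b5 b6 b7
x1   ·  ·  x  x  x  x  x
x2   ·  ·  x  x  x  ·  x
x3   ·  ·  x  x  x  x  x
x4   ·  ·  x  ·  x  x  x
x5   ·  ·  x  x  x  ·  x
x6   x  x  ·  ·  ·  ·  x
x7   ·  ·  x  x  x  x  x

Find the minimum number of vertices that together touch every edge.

{x6, b3, b4, b5, b6, b7} is a vertex cover of size 6: every edge has an endpoint in this set.
No smaller cover exists because x1–b7, x2–b4, x3–b5, x4–b6, x5–b3, x6–b2 is a matching of size 6, and a cover must include an endpoint of each of these disjoint edges (König's theorem).

6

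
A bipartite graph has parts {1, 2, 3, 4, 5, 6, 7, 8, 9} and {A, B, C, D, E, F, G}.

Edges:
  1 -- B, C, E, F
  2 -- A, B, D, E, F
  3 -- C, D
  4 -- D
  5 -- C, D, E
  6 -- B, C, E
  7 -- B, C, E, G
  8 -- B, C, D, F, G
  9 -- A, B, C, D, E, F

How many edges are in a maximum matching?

For example, pair 1→F, 2→A, 3→C, 4→D, 5→E, 6→B, 7→G.
The set {1, 2, 3, 4, 5, 6, 7, 8, 9} has only 7 neighbours ({A, B, C, D, E, F, G}), so by Hall's theorem at most 7 of the 9 left vertices can be matched.

7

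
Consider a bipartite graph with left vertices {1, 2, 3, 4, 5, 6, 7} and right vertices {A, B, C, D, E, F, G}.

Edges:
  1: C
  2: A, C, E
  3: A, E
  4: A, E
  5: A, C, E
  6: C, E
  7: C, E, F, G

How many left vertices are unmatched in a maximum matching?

One maximum matching: 1–C, 2–A, 3–E, 7–G.
The set {1, 2, 3, 4, 5, 6} has only 3 neighbours ({A, C, E}), so by Hall's theorem at most 4 of the 7 left vertices can be matched.
That matches 4 of the 7, leaving 3 unmatched; no matching can do better.

3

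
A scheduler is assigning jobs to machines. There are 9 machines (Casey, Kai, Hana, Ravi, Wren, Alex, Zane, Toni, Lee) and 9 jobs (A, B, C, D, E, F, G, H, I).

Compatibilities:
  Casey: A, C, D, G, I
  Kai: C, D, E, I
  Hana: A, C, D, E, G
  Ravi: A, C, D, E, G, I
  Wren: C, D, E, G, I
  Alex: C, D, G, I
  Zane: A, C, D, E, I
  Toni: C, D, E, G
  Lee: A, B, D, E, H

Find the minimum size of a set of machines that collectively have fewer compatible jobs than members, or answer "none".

Take S = {Casey, Kai, Hana, Ravi, Wren, Alex, Zane}. Its neighbourhood is {A, C, D, E, G, I}, so |N(S)| = 6 < |S| = 7.
Every subset of size less than 7 has at least as many neighbours as members, so 7 is the minimum.

7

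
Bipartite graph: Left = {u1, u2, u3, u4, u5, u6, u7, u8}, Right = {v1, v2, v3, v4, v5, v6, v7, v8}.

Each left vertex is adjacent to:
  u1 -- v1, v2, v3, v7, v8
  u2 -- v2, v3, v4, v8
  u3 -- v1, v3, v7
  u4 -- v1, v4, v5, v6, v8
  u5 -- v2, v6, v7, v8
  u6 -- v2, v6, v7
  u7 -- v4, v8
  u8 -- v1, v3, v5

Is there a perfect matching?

A valid assignment of size 8: u1–v8, u2–v2, u3–v3, u4–v5, u5–v6, u6–v7, u7–v4, u8–v1.
All 8 left vertices are covered.

Yes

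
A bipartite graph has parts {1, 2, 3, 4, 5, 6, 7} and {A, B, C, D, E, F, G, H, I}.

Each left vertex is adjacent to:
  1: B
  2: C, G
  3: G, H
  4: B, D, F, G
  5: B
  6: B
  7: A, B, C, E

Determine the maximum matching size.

One maximum matching: 1-B, 2-C, 3-G, 4-F, 7-E.
The set {1, 5, 6} has only 1 neighbour ({B}), so by Hall's theorem at most 5 of the 7 left vertices can be matched.

5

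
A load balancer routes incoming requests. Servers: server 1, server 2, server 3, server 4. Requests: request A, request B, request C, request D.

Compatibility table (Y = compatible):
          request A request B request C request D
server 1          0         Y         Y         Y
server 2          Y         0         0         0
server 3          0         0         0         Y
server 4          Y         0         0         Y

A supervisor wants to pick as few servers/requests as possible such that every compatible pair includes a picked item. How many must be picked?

A maximum matching has 3 edges (e.g. server 1–request C, server 2–request A, server 3–request D).
By König's theorem the minimum vertex cover has the same size. One such cover is {server 1, request A, request D}.

3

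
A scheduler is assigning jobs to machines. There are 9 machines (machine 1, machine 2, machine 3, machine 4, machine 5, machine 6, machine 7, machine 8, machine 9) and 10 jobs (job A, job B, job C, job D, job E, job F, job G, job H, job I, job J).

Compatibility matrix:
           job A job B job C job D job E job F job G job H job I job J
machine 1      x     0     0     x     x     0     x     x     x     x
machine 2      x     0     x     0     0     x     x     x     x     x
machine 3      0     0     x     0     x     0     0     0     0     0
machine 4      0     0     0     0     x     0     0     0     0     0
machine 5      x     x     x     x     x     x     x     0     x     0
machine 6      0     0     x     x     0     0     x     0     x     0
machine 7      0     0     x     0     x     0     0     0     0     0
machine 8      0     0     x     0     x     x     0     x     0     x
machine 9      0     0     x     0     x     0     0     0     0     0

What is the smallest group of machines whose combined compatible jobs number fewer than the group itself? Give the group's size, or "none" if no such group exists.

3

Take S = {machine 3, machine 4, machine 7}. Its neighbourhood is {job C, job E}, so |N(S)| = 2 < |S| = 3.
Every subset of size less than 3 has at least as many neighbours as members, so 3 is the minimum.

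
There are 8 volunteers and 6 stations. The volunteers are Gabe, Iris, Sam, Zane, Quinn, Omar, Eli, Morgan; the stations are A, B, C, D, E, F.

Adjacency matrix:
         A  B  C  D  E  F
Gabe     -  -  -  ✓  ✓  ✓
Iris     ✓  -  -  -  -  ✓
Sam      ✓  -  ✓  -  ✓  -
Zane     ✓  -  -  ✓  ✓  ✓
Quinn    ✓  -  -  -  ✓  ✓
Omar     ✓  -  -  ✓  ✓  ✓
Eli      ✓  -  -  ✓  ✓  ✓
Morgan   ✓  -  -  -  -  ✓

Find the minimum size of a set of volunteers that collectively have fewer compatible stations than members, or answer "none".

5

Take S = {Gabe, Iris, Zane, Quinn, Omar}. Its neighbourhood is {A, D, E, F}, so |N(S)| = 4 < |S| = 5.
Every subset of size less than 5 has at least as many neighbours as members, so 5 is the minimum.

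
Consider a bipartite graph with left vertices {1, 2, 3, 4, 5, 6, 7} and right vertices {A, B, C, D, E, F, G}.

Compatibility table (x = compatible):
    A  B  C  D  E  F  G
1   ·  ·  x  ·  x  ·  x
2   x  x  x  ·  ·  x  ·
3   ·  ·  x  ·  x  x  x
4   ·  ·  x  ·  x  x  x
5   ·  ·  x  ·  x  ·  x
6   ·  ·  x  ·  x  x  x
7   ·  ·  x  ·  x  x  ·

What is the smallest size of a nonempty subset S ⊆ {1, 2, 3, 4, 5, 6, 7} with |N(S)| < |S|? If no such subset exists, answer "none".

5

Take S = {1, 3, 4, 5, 6}. Its neighbourhood is {C, E, F, G}, so |N(S)| = 4 < |S| = 5.
Every subset of size less than 5 has at least as many neighbours as members, so 5 is the minimum.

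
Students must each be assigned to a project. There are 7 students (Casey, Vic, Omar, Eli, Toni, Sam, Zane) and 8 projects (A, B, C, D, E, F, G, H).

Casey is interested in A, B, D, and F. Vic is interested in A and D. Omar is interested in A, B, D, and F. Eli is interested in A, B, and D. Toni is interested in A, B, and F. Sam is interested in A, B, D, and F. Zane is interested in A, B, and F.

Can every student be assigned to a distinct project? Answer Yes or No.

The set {Casey, Vic, Omar, Eli, Toni, Sam, Zane} has only 4 neighbours ({A, B, D, F}), so by Hall's theorem at most 4 of the 7 students can be matched.
Hence no matching covers every student.

No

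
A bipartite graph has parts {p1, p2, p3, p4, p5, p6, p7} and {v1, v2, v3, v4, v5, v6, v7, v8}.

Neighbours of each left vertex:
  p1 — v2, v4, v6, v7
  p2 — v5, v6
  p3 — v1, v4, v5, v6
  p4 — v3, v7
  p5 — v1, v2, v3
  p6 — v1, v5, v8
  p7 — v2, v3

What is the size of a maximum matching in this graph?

A valid assignment of size 7: p1-v7, p2-v5, p3-v6, p4-v3, p5-v1, p6-v8, p7-v2.
All 7 left vertices are matched, so no larger matching exists.

7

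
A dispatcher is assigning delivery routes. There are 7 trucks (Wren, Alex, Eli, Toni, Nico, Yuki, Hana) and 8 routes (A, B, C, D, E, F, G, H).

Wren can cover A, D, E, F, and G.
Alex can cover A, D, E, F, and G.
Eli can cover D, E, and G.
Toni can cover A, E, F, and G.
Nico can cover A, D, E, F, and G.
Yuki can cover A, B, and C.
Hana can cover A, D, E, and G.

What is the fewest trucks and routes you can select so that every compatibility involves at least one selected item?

A maximum matching has 6 edges (e.g. Wren–E, Alex–A, Eli–D, Toni–F, Nico–G, Yuki–B).
By König's theorem the minimum vertex cover has the same size. One such cover is {Yuki, A, D, E, F, G}.

6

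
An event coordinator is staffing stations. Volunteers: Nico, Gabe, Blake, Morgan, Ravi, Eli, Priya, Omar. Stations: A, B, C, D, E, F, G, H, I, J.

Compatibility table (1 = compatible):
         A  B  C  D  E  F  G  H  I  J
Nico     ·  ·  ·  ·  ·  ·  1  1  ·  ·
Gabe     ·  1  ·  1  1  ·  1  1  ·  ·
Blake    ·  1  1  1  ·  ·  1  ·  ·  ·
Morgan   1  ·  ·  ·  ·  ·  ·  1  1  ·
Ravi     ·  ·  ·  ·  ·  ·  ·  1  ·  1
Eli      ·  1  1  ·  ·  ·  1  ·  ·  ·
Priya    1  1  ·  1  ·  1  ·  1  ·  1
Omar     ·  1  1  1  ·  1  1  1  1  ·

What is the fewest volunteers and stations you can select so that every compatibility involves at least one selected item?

A maximum matching has 8 edges (e.g. Nico–H, Gabe–E, Blake–B, Morgan–I, Ravi–J, Eli–C, Priya–A, Omar–G).
By König's theorem the minimum vertex cover has the same size. One such cover is {Nico, Gabe, Blake, Morgan, Ravi, Eli, Priya, Omar}.

8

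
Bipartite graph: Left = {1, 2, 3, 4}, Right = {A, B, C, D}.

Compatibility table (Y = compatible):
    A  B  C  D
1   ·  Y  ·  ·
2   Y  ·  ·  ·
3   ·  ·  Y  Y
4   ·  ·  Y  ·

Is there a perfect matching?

A valid assignment of size 4: 1→B, 2→A, 3→D, 4→C.
Every left vertex is matched, so this is a perfect matching.

Yes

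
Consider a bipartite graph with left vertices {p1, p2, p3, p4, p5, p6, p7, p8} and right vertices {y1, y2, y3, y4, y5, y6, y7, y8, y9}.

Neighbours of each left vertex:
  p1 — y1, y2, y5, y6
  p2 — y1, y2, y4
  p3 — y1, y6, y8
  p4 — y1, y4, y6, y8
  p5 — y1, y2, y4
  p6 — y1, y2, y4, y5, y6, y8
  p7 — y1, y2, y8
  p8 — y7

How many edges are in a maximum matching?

7

A valid assignment of size 7: p1→y5, p2→y4, p3→y1, p4→y8, p5→y2, p6→y6, p8→y7.
The set {p1, p2, p3, p4, p5, p6, p7} has only 6 neighbours ({y1, y2, y4, y5, y6, y8}), so by Hall's theorem at most 7 of the 8 left vertices can be matched.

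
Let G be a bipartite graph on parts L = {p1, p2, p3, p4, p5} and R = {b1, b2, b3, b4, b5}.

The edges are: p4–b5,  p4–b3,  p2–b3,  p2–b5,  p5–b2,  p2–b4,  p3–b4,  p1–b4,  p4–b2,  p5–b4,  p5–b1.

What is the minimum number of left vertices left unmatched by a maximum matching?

One maximum matching: p1–b4, p2–b5, p4–b3, p5–b2.
The set {p1, p3} has only 1 neighbour ({b4}), so by Hall's theorem at most 4 of the 5 left vertices can be matched.
That matches 4 of the 5, leaving 1 unmatched; no matching can do better.

1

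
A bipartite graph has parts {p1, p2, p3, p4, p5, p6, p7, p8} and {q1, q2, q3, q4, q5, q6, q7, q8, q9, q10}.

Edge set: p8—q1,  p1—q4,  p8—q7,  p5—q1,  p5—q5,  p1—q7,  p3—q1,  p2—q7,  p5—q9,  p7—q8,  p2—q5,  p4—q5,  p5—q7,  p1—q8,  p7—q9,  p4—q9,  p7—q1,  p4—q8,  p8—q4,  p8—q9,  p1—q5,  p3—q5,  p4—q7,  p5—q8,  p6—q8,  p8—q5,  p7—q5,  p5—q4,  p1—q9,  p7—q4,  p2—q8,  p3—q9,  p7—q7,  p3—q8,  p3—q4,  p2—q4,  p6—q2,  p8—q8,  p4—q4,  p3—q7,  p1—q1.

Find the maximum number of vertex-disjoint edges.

One maximum matching: p1-q1, p2-q8, p3-q4, p4-q5, p5-q7, p6-q2, p7-q9.
The set {p1, p2, p3, p4, p5, p7, p8} has only 6 neighbours ({q1, q4, q5, q7, q8, q9}), so by Hall's theorem at most 7 of the 8 left vertices can be matched.

7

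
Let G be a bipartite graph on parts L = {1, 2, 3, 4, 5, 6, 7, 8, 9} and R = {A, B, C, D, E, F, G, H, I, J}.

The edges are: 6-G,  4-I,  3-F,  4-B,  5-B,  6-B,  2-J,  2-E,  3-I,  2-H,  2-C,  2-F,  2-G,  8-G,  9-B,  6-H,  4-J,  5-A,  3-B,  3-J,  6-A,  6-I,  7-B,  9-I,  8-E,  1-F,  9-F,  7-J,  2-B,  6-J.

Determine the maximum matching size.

8

For example, pair 1–F, 2–G, 3–I, 4–J, 5–A, 6–H, 7–B, 8–E.
The set {1, 3, 4, 7, 9} has only 4 neighbours ({B, F, I, J}), so by Hall's theorem at most 8 of the 9 left vertices can be matched.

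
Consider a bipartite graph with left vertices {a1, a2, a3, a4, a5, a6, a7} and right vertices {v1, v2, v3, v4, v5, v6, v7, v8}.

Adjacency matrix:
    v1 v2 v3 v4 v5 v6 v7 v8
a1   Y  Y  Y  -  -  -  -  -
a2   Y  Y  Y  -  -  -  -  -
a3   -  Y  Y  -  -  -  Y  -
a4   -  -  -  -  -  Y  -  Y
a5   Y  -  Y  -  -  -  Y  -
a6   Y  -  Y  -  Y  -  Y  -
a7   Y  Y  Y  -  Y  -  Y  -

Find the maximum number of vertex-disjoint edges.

For example, pair a1-v3, a2-v1, a3-v2, a4-v6, a5-v7, a6-v5.
The set {a1, a2, a3, a5, a6, a7} has only 5 neighbours ({v1, v2, v3, v5, v7}), so by Hall's theorem at most 6 of the 7 left vertices can be matched.

6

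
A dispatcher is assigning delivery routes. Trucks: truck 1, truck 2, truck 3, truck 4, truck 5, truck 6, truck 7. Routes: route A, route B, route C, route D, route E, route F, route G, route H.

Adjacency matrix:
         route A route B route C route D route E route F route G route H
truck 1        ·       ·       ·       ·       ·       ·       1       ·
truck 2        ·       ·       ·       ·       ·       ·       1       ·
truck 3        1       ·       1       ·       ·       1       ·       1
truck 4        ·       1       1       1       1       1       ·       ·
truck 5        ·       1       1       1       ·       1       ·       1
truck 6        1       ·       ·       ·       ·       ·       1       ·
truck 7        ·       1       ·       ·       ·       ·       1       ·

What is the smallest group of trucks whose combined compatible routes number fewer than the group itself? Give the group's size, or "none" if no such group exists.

2

Take S = {truck 1, truck 2}. Its neighbourhood is {route G}, so |N(S)| = 1 < |S| = 2.
No single vertex violates Hall's condition since each has at least one neighbour, so 2 is the minimum.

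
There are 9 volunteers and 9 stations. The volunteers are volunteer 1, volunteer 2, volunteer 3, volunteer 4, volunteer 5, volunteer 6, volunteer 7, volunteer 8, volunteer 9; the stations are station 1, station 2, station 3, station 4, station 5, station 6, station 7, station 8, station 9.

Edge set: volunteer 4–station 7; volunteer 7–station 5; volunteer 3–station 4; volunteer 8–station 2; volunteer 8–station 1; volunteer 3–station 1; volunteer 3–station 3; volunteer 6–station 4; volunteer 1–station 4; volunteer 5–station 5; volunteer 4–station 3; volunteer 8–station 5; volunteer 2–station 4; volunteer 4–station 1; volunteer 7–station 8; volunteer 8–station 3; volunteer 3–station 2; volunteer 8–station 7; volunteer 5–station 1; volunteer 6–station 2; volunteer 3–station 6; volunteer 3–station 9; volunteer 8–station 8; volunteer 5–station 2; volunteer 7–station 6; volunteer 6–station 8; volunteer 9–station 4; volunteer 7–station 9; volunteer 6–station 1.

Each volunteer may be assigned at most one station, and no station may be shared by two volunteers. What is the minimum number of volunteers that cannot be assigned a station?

2

One maximum matching: volunteer 1–station 4, volunteer 3–station 6, volunteer 4–station 3, volunteer 5–station 1, volunteer 6–station 2, volunteer 7–station 8, volunteer 8–station 7.
The set {volunteer 1, volunteer 2, volunteer 9} has only 1 neighbour ({station 4}), so by Hall's theorem at most 7 of the 9 volunteers can be matched.
That matches 7 of the 9, leaving 2 unmatched; no matching can do better.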